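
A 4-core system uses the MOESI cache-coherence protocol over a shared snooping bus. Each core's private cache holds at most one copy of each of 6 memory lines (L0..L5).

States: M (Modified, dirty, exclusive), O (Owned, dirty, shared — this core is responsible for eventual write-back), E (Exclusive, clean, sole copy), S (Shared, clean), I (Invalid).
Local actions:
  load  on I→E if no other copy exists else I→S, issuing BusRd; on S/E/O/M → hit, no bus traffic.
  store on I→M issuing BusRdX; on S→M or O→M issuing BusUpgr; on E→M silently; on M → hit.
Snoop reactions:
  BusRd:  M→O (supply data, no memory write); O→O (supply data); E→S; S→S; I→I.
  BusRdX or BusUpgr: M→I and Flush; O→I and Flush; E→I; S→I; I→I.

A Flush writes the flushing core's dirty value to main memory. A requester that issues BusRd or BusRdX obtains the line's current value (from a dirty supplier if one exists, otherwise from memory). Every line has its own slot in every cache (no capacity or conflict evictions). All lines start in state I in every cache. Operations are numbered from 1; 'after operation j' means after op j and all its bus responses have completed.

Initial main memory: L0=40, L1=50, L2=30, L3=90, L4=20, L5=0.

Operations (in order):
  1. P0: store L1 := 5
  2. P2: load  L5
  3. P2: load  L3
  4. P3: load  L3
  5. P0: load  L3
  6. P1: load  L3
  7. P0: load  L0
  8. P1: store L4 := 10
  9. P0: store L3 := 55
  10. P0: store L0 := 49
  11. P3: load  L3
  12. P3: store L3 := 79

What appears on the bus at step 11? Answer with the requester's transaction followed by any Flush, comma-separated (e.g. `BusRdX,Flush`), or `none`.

bus = BusRd

1. P0: store L1 := 5  bus=[BusRdX]  L1: P0=M P1=I P2=I P3=I  mem[L1]=50
2. P2: load  L5  bus=[BusRd]  L5: P0=I P1=I P2=E P3=I  mem[L5]=0
3. P2: load  L3  bus=[BusRd]  L3: P0=I P1=I P2=E P3=I  mem[L3]=90
4. P3: load  L3  bus=[BusRd]  L3: P0=I P1=I P2=S P3=S  mem[L3]=90
5. P0: load  L3  bus=[BusRd]  L3: P0=S P1=I P2=S P3=S  mem[L3]=90
6. P1: load  L3  bus=[BusRd]  L3: P0=S P1=S P2=S P3=S  mem[L3]=90
7. P0: load  L0  bus=[BusRd]  L0: P0=E P1=I P2=I P3=I  mem[L0]=40
8. P1: store L4 := 10  bus=[BusRdX]  L4: P0=I P1=M P2=I P3=I  mem[L4]=20
9. P0: store L3 := 55  bus=[BusUpgr]  L3: P0=M P1=I P2=I P3=I  mem[L3]=90
10. P0: store L0 := 49  bus=[-]  L0: P0=M P1=I P2=I P3=I  mem[L0]=40
11. P3: load  L3  bus=[BusRd]  L3: P0=O P1=I P2=I P3=S  mem[L3]=90
12. P3: store L3 := 79  bus=[BusUpgr,Flush]  L3: P0=I P1=I P2=I P3=M  mem[L3]=55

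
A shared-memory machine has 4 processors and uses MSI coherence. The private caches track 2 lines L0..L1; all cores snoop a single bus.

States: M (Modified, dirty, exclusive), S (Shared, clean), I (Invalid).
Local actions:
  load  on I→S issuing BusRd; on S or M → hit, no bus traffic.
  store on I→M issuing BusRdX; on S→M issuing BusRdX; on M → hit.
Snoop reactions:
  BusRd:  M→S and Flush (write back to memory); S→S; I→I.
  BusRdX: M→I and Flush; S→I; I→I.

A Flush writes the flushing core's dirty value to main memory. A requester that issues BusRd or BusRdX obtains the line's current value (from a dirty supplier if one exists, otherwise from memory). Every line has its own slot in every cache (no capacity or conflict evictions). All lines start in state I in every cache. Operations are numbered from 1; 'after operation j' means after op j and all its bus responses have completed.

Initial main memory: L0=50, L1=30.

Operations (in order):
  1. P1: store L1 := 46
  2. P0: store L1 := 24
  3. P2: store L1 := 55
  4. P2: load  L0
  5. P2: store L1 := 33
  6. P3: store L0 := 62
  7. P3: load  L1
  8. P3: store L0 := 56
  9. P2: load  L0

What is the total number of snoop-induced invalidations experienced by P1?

invalidations = 1

[1] P1: store L1 := 46 | P0:I, P1:M(46), P2:I, P3:I | bus: BusRdX
[2] P0: store L1 := 24 | P0:M(24), P1:I, P2:I, P3:I | bus: BusRdX,Flush
[3] P2: store L1 := 55 | P0:I, P1:I, P2:M(55), P3:I | bus: BusRdX,Flush
[4] P2: load  L0 | P0:I, P1:I, P2:S(50), P3:I | bus: BusRd
[5] P2: store L1 := 33 | P0:I, P1:I, P2:M(33), P3:I | bus: none
[6] P3: store L0 := 62 | P0:I, P1:I, P2:I, P3:M(62) | bus: BusRdX
[7] P3: load  L1 | P0:I, P1:I, P2:S(33), P3:S(33) | bus: BusRd,Flush
[8] P3: store L0 := 56 | P0:I, P1:I, P2:I, P3:M(56) | bus: none
[9] P2: load  L0 | P0:I, P1:I, P2:S(56), P3:S(56) | bus: BusRd,Flush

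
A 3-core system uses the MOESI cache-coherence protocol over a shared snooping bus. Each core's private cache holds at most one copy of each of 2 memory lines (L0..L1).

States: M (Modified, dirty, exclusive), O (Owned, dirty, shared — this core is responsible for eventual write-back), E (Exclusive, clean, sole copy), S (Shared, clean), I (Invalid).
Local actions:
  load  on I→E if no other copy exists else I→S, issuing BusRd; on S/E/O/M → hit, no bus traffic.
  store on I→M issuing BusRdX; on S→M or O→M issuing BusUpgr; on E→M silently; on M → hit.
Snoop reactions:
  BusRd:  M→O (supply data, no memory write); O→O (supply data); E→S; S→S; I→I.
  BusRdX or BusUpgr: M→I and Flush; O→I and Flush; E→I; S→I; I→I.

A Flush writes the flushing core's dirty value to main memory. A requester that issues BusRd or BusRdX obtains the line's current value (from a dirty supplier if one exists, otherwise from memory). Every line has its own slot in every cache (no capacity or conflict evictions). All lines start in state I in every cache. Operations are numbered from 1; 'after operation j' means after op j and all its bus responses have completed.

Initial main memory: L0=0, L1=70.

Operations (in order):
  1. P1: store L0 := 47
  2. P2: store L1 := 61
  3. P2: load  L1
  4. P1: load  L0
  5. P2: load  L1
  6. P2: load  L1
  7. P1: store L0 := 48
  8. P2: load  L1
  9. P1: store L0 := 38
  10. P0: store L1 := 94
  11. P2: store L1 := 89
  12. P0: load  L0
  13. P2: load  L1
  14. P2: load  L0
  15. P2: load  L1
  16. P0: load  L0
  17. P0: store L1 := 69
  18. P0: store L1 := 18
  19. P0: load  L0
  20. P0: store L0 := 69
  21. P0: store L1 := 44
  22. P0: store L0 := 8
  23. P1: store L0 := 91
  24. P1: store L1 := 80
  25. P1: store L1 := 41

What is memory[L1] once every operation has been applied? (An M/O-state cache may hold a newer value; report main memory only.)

memory[L1] = 44

  op1 P1: store L0 := 47 → I/M/I on L0; bus BusRdX; mem=0
  op2 P2: store L1 := 61 → I/I/M on L1; bus BusRdX; mem=70
  op3 P2: load  L1 → I/I/M on L1; bus (none); mem=70
  op4 P1: load  L0 → I/M/I on L0; bus (none); mem=0
  op5 P2: load  L1 → I/I/M on L1; bus (none); mem=70
  op6 P2: load  L1 → I/I/M on L1; bus (none); mem=70
  op7 P1: store L0 := 48 → I/M/I on L0; bus (none); mem=0
  op8 P2: load  L1 → I/I/M on L1; bus (none); mem=70
  op9 P1: store L0 := 38 → I/M/I on L0; bus (none); mem=0
  op10 P0: store L1 := 94 → M/I/I on L1; bus BusRdX Flush; mem=61
  op11 P2: store L1 := 89 → I/I/M on L1; bus BusRdX Flush; mem=94
  op12 P0: load  L0 → S/O/I on L0; bus BusRd; mem=0
  op13 P2: load  L1 → I/I/M on L1; bus (none); mem=94
  op14 P2: load  L0 → S/O/S on L0; bus BusRd; mem=0
  op15 P2: load  L1 → I/I/M on L1; bus (none); mem=94
  op16 P0: load  L0 → S/O/S on L0; bus (none); mem=0
  op17 P0: store L1 := 69 → M/I/I on L1; bus BusRdX Flush; mem=89
  op18 P0: store L1 := 18 → M/I/I on L1; bus (none); mem=89
  op19 P0: load  L0 → S/O/S on L0; bus (none); mem=0
  op20 P0: store L0 := 69 → M/I/I on L0; bus BusUpgr Flush; mem=38
  op21 P0: store L1 := 44 → M/I/I on L1; bus (none); mem=89
  op22 P0: store L0 := 8 → M/I/I on L0; bus (none); mem=38
  op23 P1: store L0 := 91 → I/M/I on L0; bus BusRdX Flush; mem=8
  op24 P1: store L1 := 80 → I/M/I on L1; bus BusRdX Flush; mem=44
  op25 P1: store L1 := 41 → I/M/I on L1; bus (none); mem=44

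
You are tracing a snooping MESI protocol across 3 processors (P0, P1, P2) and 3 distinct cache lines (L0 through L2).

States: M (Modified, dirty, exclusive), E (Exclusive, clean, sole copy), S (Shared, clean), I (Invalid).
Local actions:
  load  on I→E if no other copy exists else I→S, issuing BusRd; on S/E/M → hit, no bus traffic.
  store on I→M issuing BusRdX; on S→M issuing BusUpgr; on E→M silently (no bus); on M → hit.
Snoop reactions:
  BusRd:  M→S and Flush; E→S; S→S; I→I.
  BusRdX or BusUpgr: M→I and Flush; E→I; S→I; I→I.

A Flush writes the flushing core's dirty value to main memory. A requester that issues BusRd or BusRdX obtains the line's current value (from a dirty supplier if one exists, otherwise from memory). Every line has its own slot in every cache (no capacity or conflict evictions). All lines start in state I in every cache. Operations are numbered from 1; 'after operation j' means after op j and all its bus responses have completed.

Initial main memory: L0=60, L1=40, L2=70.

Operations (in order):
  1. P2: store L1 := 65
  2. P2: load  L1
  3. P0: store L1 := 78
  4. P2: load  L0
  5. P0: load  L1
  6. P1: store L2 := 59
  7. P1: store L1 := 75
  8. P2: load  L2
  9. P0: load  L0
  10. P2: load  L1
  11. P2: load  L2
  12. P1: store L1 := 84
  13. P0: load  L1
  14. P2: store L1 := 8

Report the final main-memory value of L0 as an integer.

step 1: P2: store L1 := 65  ⟶  IIM  (L1)  txn=BusRdX  M[L1]=40
step 2: P2: load  L1  ⟶  IIM  (L1)  txn=∅  M[L1]=40
step 3: P0: store L1 := 78  ⟶  MII  (L1)  txn=BusRdX+Flush  M[L1]=65
step 4: P2: load  L0  ⟶  IIE  (L0)  txn=BusRd  M[L0]=60
step 5: P0: load  L1  ⟶  MII  (L1)  txn=∅  M[L1]=65
step 6: P1: store L2 := 59  ⟶  IMI  (L2)  txn=BusRdX  M[L2]=70
step 7: P1: store L1 := 75  ⟶  IMI  (L1)  txn=BusRdX+Flush  M[L1]=78
step 8: P2: load  L2  ⟶  ISS  (L2)  txn=BusRd+Flush  M[L2]=59
step 9: P0: load  L0  ⟶  SIS  (L0)  txn=BusRd  M[L0]=60
step 10: P2: load  L1  ⟶  ISS  (L1)  txn=BusRd+Flush  M[L1]=75
step 11: P2: load  L2  ⟶  ISS  (L2)  txn=∅  M[L2]=59
step 12: P1: store L1 := 84  ⟶  IMI  (L1)  txn=BusUpgr  M[L1]=75
step 13: P0: load  L1  ⟶  SSI  (L1)  txn=BusRd+Flush  M[L1]=84
step 14: P2: store L1 := 8  ⟶  IIM  (L1)  txn=BusRdX  M[L1]=84

memory[L0] = 60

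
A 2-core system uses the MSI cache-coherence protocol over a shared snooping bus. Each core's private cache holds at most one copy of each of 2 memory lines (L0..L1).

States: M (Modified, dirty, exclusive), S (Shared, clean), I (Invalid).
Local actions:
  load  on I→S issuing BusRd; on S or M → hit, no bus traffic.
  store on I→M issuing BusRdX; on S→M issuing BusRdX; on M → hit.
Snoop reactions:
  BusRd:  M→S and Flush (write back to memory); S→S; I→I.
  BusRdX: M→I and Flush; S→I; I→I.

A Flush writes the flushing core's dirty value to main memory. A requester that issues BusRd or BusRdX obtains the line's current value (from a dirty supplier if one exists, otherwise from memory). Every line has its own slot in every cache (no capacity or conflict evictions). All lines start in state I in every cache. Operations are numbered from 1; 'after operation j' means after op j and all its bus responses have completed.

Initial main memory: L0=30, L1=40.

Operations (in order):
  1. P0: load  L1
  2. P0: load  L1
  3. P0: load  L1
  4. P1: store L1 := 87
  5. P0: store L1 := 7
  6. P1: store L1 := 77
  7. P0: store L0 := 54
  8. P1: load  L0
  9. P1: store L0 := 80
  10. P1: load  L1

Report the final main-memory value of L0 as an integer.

[1] P0: load  L1 | P0:S(40), P1:I | bus: BusRd
[2] P0: load  L1 | P0:S(40), P1:I | bus: none
[3] P0: load  L1 | P0:S(40), P1:I | bus: none
[4] P1: store L1 := 87 | P0:I, P1:M(87) | bus: BusRdX
[5] P0: store L1 := 7 | P0:M(7), P1:I | bus: BusRdX,Flush
[6] P1: store L1 := 77 | P0:I, P1:M(77) | bus: BusRdX,Flush
[7] P0: store L0 := 54 | P0:M(54), P1:I | bus: BusRdX
[8] P1: load  L0 | P0:S(54), P1:S(54) | bus: BusRd,Flush
[9] P1: store L0 := 80 | P0:I, P1:M(80) | bus: BusRdX
[10] P1: load  L1 | P0:I, P1:M(77) | bus: none

memory[L0] = 54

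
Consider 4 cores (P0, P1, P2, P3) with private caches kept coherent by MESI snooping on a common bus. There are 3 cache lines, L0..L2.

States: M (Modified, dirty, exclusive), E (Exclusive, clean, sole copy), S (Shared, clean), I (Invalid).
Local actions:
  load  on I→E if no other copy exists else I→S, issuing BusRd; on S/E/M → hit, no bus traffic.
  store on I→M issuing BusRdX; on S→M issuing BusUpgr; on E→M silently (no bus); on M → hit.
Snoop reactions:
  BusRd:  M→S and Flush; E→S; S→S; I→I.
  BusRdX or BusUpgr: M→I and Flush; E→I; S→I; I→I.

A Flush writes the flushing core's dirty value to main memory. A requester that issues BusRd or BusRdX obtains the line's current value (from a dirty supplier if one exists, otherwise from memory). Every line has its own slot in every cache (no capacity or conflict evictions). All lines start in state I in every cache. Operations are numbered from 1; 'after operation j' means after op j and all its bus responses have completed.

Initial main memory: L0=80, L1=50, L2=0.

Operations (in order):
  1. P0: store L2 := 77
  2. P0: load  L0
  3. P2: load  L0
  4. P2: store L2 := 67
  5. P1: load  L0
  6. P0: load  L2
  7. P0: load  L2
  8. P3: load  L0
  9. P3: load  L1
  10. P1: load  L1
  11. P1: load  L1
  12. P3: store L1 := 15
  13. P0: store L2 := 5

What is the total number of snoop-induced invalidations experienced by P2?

  op1 P0: store L2 := 77 → M/I/I/I on L2; bus BusRdX; mem=0
  op2 P0: load  L0 → E/I/I/I on L0; bus BusRd; mem=80
  op3 P2: load  L0 → S/I/S/I on L0; bus BusRd; mem=80
  op4 P2: store L2 := 67 → I/I/M/I on L2; bus BusRdX Flush; mem=77
  op5 P1: load  L0 → S/S/S/I on L0; bus BusRd; mem=80
  op6 P0: load  L2 → S/I/S/I on L2; bus BusRd Flush; mem=67
  op7 P0: load  L2 → S/I/S/I on L2; bus (none); mem=67
  op8 P3: load  L0 → S/S/S/S on L0; bus BusRd; mem=80
  op9 P3: load  L1 → I/I/I/E on L1; bus BusRd; mem=50
  op10 P1: load  L1 → I/S/I/S on L1; bus BusRd; mem=50
  op11 P1: load  L1 → I/S/I/S on L1; bus (none); mem=50
  op12 P3: store L1 := 15 → I/I/I/M on L1; bus BusUpgr; mem=50
  op13 P0: store L2 := 5 → M/I/I/I on L2; bus BusUpgr; mem=67

invalidations = 1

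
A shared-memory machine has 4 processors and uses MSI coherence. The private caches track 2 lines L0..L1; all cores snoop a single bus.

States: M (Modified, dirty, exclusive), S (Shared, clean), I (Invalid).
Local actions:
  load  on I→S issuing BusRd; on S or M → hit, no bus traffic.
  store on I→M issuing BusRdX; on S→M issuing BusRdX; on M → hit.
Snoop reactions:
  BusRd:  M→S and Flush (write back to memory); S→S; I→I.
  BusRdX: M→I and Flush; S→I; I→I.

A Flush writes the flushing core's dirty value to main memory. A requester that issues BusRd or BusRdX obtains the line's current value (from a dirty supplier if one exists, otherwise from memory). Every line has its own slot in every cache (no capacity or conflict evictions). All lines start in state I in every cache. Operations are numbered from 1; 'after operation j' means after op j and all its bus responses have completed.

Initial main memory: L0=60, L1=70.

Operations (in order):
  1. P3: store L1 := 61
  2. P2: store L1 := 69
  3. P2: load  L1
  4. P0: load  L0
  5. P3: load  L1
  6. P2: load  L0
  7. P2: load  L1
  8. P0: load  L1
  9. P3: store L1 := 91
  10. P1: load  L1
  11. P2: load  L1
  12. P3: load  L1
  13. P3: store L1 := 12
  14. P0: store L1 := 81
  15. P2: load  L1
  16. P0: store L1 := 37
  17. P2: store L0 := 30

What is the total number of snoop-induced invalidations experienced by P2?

[1] P3: store L1 := 61 | P0:I, P1:I, P2:I, P3:M(61) | bus: BusRdX
[2] P2: store L1 := 69 | P0:I, P1:I, P2:M(69), P3:I | bus: BusRdX,Flush
[3] P2: load  L1 | P0:I, P1:I, P2:M(69), P3:I | bus: none
[4] P0: load  L0 | P0:S(60), P1:I, P2:I, P3:I | bus: BusRd
[5] P3: load  L1 | P0:I, P1:I, P2:S(69), P3:S(69) | bus: BusRd,Flush
[6] P2: load  L0 | P0:S(60), P1:I, P2:S(60), P3:I | bus: BusRd
[7] P2: load  L1 | P0:I, P1:I, P2:S(69), P3:S(69) | bus: none
[8] P0: load  L1 | P0:S(69), P1:I, P2:S(69), P3:S(69) | bus: BusRd
[9] P3: store L1 := 91 | P0:I, P1:I, P2:I, P3:M(91) | bus: BusRdX
[10] P1: load  L1 | P0:I, P1:S(91), P2:I, P3:S(91) | bus: BusRd,Flush
[11] P2: load  L1 | P0:I, P1:S(91), P2:S(91), P3:S(91) | bus: BusRd
[12] P3: load  L1 | P0:I, P1:S(91), P2:S(91), P3:S(91) | bus: none
[13] P3: store L1 := 12 | P0:I, P1:I, P2:I, P3:M(12) | bus: BusRdX
[14] P0: store L1 := 81 | P0:M(81), P1:I, P2:I, P3:I | bus: BusRdX,Flush
[15] P2: load  L1 | P0:S(81), P1:I, P2:S(81), P3:I | bus: BusRd,Flush
[16] P0: store L1 := 37 | P0:M(37), P1:I, P2:I, P3:I | bus: BusRdX
[17] P2: store L0 := 30 | P0:I, P1:I, P2:M(30), P3:I | bus: BusRdX

invalidations = 3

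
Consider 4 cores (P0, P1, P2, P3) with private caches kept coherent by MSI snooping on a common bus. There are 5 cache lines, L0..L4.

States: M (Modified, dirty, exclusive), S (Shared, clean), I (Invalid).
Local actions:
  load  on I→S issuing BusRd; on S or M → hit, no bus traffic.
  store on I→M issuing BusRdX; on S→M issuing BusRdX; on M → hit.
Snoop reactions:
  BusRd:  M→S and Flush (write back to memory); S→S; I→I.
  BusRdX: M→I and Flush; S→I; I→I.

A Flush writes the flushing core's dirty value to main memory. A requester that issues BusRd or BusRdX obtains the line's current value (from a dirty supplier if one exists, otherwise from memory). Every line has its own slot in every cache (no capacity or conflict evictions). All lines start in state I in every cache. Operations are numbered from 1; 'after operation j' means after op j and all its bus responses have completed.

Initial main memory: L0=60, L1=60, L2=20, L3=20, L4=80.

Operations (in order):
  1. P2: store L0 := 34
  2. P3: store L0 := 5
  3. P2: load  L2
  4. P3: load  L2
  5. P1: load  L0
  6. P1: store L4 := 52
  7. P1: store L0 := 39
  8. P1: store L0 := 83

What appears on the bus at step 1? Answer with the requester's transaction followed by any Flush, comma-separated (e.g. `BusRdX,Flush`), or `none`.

bus = BusRdX

step 1: P2: store L0 := 34  ⟶  IIMI  (L0)  txn=BusRdX  M[L0]=60
step 2: P3: store L0 := 5  ⟶  IIIM  (L0)  txn=BusRdX+Flush  M[L0]=34
step 3: P2: load  L2  ⟶  IISI  (L2)  txn=BusRd  M[L2]=20
step 4: P3: load  L2  ⟶  IISS  (L2)  txn=BusRd  M[L2]=20
step 5: P1: load  L0  ⟶  ISIS  (L0)  txn=BusRd+Flush  M[L0]=5
step 6: P1: store L4 := 52  ⟶  IMII  (L4)  txn=BusRdX  M[L4]=80
step 7: P1: store L0 := 39  ⟶  IMII  (L0)  txn=BusRdX  M[L0]=5
step 8: P1: store L0 := 83  ⟶  IMII  (L0)  txn=∅  M[L0]=5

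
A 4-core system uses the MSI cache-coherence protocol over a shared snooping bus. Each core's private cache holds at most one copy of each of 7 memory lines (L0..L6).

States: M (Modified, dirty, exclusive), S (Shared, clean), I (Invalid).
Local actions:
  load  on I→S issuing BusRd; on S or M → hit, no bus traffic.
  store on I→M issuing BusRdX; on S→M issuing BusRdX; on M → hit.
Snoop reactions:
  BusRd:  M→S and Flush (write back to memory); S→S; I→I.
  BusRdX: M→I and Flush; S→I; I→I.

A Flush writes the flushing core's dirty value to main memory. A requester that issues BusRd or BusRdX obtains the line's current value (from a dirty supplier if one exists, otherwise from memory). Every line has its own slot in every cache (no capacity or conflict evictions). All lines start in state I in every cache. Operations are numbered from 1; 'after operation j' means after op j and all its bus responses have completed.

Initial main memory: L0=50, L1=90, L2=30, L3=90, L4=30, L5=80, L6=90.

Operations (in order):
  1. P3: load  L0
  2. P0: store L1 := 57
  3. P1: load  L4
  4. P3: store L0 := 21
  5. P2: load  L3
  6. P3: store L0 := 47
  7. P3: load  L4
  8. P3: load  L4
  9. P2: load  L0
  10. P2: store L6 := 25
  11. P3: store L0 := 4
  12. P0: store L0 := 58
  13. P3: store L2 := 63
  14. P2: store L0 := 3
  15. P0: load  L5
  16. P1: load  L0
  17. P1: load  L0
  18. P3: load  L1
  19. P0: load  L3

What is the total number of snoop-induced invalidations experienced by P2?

invalidations = 1

  op1 P3: load  L0 → I/I/I/S on L0; bus BusRd; mem=50
  op2 P0: store L1 := 57 → M/I/I/I on L1; bus BusRdX; mem=90
  op3 P1: load  L4 → I/S/I/I on L4; bus BusRd; mem=30
  op4 P3: store L0 := 21 → I/I/I/M on L0; bus BusRdX; mem=50
  op5 P2: load  L3 → I/I/S/I on L3; bus BusRd; mem=90
  op6 P3: store L0 := 47 → I/I/I/M on L0; bus (none); mem=50
  op7 P3: load  L4 → I/S/I/S on L4; bus BusRd; mem=30
  op8 P3: load  L4 → I/S/I/S on L4; bus (none); mem=30
  op9 P2: load  L0 → I/I/S/S on L0; bus BusRd Flush; mem=47
  op10 P2: store L6 := 25 → I/I/M/I on L6; bus BusRdX; mem=90
  op11 P3: store L0 := 4 → I/I/I/M on L0; bus BusRdX; mem=47
  op12 P0: store L0 := 58 → M/I/I/I on L0; bus BusRdX Flush; mem=4
  op13 P3: store L2 := 63 → I/I/I/M on L2; bus BusRdX; mem=30
  op14 P2: store L0 := 3 → I/I/M/I on L0; bus BusRdX Flush; mem=58
  op15 P0: load  L5 → S/I/I/I on L5; bus BusRd; mem=80
  op16 P1: load  L0 → I/S/S/I on L0; bus BusRd Flush; mem=3
  op17 P1: load  L0 → I/S/S/I on L0; bus (none); mem=3
  op18 P3: load  L1 → S/I/I/S on L1; bus BusRd Flush; mem=57
  op19 P0: load  L3 → S/I/S/I on L3; bus BusRd; mem=90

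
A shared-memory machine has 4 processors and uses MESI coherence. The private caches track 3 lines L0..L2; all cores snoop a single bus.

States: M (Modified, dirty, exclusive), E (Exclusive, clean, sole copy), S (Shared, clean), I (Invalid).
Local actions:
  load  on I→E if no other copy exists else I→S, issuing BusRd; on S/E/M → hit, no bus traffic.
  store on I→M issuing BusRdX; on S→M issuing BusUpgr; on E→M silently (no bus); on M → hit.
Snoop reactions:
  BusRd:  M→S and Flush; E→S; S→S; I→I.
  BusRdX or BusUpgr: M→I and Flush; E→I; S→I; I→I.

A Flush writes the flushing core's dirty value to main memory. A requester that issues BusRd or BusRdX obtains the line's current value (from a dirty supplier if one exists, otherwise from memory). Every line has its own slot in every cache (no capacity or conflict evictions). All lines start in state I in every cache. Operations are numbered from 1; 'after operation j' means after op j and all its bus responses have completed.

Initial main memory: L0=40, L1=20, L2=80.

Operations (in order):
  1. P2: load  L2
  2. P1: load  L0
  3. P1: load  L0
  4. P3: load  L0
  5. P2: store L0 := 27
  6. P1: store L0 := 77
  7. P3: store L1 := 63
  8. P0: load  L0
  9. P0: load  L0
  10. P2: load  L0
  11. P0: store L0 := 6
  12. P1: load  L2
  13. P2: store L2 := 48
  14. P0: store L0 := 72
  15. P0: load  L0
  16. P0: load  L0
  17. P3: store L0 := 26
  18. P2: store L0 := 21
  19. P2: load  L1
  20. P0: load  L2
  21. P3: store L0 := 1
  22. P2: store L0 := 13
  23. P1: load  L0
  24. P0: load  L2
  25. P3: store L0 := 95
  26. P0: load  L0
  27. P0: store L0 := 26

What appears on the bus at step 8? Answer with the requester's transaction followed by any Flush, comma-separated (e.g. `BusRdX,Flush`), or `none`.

  op1 P2: load  L2 → I/I/E/I on L2; bus BusRd; mem=80
  op2 P1: load  L0 → I/E/I/I on L0; bus BusRd; mem=40
  op3 P1: load  L0 → I/E/I/I on L0; bus (none); mem=40
  op4 P3: load  L0 → I/S/I/S on L0; bus BusRd; mem=40
  op5 P2: store L0 := 27 → I/I/M/I on L0; bus BusRdX; mem=40
  op6 P1: store L0 := 77 → I/M/I/I on L0; bus BusRdX Flush; mem=27
  op7 P3: store L1 := 63 → I/I/I/M on L1; bus BusRdX; mem=20
  op8 P0: load  L0 → S/S/I/I on L0; bus BusRd Flush; mem=77
  op9 P0: load  L0 → S/S/I/I on L0; bus (none); mem=77
  op10 P2: load  L0 → S/S/S/I on L0; bus BusRd; mem=77
  op11 P0: store L0 := 6 → M/I/I/I on L0; bus BusUpgr; mem=77
  op12 P1: load  L2 → I/S/S/I on L2; bus BusRd; mem=80
  op13 P2: store L2 := 48 → I/I/M/I on L2; bus BusUpgr; mem=80
  op14 P0: store L0 := 72 → M/I/I/I on L0; bus (none); mem=77
  op15 P0: load  L0 → M/I/I/I on L0; bus (none); mem=77
  op16 P0: load  L0 → M/I/I/I on L0; bus (none); mem=77
  op17 P3: store L0 := 26 → I/I/I/M on L0; bus BusRdX Flush; mem=72
  op18 P2: store L0 := 21 → I/I/M/I on L0; bus BusRdX Flush; mem=26
  op19 P2: load  L1 → I/I/S/S on L1; bus BusRd Flush; mem=63
  op20 P0: load  L2 → S/I/S/I on L2; bus BusRd Flush; mem=48
  op21 P3: store L0 := 1 → I/I/I/M on L0; bus BusRdX Flush; mem=21
  op22 P2: store L0 := 13 → I/I/M/I on L0; bus BusRdX Flush; mem=1
  op23 P1: load  L0 → I/S/S/I on L0; bus BusRd Flush; mem=13
  op24 P0: load  L2 → S/I/S/I on L2; bus (none); mem=48
  op25 P3: store L0 := 95 → I/I/I/M on L0; bus BusRdX; mem=13
  op26 P0: load  L0 → S/I/I/S on L0; bus BusRd Flush; mem=95
  op27 P0: store L0 := 26 → M/I/I/I on L0; bus BusUpgr; mem=95

bus = BusRd,Flush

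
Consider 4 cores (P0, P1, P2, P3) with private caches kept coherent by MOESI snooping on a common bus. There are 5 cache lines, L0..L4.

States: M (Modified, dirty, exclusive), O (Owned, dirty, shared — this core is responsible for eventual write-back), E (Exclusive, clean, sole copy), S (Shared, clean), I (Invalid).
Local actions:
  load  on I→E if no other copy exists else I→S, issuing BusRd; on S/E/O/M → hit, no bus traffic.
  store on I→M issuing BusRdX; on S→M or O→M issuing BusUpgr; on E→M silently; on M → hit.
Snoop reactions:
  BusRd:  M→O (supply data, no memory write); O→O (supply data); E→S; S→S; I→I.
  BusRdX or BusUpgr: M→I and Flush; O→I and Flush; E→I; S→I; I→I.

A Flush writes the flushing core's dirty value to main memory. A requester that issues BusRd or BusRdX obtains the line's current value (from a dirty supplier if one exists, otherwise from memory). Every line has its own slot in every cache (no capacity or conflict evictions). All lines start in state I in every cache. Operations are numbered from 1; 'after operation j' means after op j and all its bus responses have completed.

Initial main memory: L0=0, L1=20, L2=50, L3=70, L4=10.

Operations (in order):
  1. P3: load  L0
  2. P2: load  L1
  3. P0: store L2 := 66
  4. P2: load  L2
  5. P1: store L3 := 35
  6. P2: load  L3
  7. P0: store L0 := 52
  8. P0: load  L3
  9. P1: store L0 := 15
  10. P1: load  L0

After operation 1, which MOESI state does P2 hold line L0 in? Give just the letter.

state = I

1. P3: load  L0  bus=[BusRd]  L0: P0=I P1=I P2=I P3=E  mem[L0]=0
2. P2: load  L1  bus=[BusRd]  L1: P0=I P1=I P2=E P3=I  mem[L1]=20
3. P0: store L2 := 66  bus=[BusRdX]  L2: P0=M P1=I P2=I P3=I  mem[L2]=50
4. P2: load  L2  bus=[BusRd]  L2: P0=O P1=I P2=S P3=I  mem[L2]=50
5. P1: store L3 := 35  bus=[BusRdX]  L3: P0=I P1=M P2=I P3=I  mem[L3]=70
6. P2: load  L3  bus=[BusRd]  L3: P0=I P1=O P2=S P3=I  mem[L3]=70
7. P0: store L0 := 52  bus=[BusRdX]  L0: P0=M P1=I P2=I P3=I  mem[L0]=0
8. P0: load  L3  bus=[BusRd]  L3: P0=S P1=O P2=S P3=I  mem[L3]=70
9. P1: store L0 := 15  bus=[BusRdX,Flush]  L0: P0=I P1=M P2=I P3=I  mem[L0]=52
10. P1: load  L0  bus=[-]  L0: P0=I P1=M P2=I P3=I  mem[L0]=52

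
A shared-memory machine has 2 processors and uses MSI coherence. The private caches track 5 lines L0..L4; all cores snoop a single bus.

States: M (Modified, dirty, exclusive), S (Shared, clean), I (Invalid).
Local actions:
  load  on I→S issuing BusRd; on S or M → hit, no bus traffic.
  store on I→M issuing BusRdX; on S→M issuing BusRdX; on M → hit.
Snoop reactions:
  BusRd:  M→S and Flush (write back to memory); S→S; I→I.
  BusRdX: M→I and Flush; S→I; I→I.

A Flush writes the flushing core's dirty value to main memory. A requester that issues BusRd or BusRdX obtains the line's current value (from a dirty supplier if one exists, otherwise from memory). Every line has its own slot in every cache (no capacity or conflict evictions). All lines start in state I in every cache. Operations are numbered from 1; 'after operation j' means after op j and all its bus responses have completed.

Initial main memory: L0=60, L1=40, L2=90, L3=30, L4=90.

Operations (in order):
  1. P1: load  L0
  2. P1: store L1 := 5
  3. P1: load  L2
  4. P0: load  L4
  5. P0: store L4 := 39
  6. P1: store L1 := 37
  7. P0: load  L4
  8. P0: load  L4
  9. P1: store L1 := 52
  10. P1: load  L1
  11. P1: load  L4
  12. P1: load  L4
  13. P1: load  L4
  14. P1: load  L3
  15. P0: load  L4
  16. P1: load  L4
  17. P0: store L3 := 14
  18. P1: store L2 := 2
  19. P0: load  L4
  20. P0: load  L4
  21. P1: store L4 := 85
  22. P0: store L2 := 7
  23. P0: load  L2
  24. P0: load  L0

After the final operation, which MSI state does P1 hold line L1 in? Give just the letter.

  op1 P1: load  L0 → I/S on L0; bus BusRd; mem=60
  op2 P1: store L1 := 5 → I/M on L1; bus BusRdX; mem=40
  op3 P1: load  L2 → I/S on L2; bus BusRd; mem=90
  op4 P0: load  L4 → S/I on L4; bus BusRd; mem=90
  op5 P0: store L4 := 39 → M/I on L4; bus BusRdX; mem=90
  op6 P1: store L1 := 37 → I/M on L1; bus (none); mem=40
  op7 P0: load  L4 → M/I on L4; bus (none); mem=90
  op8 P0: load  L4 → M/I on L4; bus (none); mem=90
  op9 P1: store L1 := 52 → I/M on L1; bus (none); mem=40
  op10 P1: load  L1 → I/M on L1; bus (none); mem=40
  op11 P1: load  L4 → S/S on L4; bus BusRd Flush; mem=39
  op12 P1: load  L4 → S/S on L4; bus (none); mem=39
  op13 P1: load  L4 → S/S on L4; bus (none); mem=39
  op14 P1: load  L3 → I/S on L3; bus BusRd; mem=30
  op15 P0: load  L4 → S/S on L4; bus (none); mem=39
  op16 P1: load  L4 → S/S on L4; bus (none); mem=39
  op17 P0: store L3 := 14 → M/I on L3; bus BusRdX; mem=30
  op18 P1: store L2 := 2 → I/M on L2; bus BusRdX; mem=90
  op19 P0: load  L4 → S/S on L4; bus (none); mem=39
  op20 P0: load  L4 → S/S on L4; bus (none); mem=39
  op21 P1: store L4 := 85 → I/M on L4; bus BusRdX; mem=39
  op22 P0: store L2 := 7 → M/I on L2; bus BusRdX Flush; mem=2
  op23 P0: load  L2 → M/I on L2; bus (none); mem=2
  op24 P0: load  L0 → S/S on L0; bus BusRd; mem=60

state = M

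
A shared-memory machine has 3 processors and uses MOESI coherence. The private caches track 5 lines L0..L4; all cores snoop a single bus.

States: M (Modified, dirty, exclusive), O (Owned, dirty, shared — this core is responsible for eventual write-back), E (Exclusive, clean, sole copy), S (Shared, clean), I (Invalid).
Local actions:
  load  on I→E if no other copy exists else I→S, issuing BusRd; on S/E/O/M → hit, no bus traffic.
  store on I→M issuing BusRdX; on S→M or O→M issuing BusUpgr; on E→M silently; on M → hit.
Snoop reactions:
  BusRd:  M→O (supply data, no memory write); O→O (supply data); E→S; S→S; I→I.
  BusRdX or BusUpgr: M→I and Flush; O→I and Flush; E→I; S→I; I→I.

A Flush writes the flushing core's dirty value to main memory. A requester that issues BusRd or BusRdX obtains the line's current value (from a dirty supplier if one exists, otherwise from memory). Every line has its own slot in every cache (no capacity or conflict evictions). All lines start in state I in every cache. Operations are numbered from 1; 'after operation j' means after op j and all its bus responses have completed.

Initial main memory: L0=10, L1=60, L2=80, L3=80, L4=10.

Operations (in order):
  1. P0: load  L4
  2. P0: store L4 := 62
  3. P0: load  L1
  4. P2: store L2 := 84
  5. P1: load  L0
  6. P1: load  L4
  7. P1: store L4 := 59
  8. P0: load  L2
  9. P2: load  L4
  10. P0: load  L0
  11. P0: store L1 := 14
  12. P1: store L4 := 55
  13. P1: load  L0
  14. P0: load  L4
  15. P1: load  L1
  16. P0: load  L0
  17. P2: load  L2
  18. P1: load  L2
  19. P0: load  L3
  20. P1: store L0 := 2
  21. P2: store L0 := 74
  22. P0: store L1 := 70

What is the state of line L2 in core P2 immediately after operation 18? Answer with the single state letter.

state = O

step 1: P0: load  L4  ⟶  EII  (L4)  txn=BusRd  M[L4]=10
step 2: P0: store L4 := 62  ⟶  MII  (L4)  txn=∅  M[L4]=10
step 3: P0: load  L1  ⟶  EII  (L1)  txn=BusRd  M[L1]=60
step 4: P2: store L2 := 84  ⟶  IIM  (L2)  txn=BusRdX  M[L2]=80
step 5: P1: load  L0  ⟶  IEI  (L0)  txn=BusRd  M[L0]=10
step 6: P1: load  L4  ⟶  OSI  (L4)  txn=BusRd  M[L4]=10
step 7: P1: store L4 := 59  ⟶  IMI  (L4)  txn=BusUpgr+Flush  M[L4]=62
step 8: P0: load  L2  ⟶  SIO  (L2)  txn=BusRd  M[L2]=80
step 9: P2: load  L4  ⟶  IOS  (L4)  txn=BusRd  M[L4]=62
step 10: P0: load  L0  ⟶  SSI  (L0)  txn=BusRd  M[L0]=10
step 11: P0: store L1 := 14  ⟶  MII  (L1)  txn=∅  M[L1]=60
step 12: P1: store L4 := 55  ⟶  IMI  (L4)  txn=BusUpgr  M[L4]=62
step 13: P1: load  L0  ⟶  SSI  (L0)  txn=∅  M[L0]=10
step 14: P0: load  L4  ⟶  SOI  (L4)  txn=BusRd  M[L4]=62
step 15: P1: load  L1  ⟶  OSI  (L1)  txn=BusRd  M[L1]=60
step 16: P0: load  L0  ⟶  SSI  (L0)  txn=∅  M[L0]=10
step 17: P2: load  L2  ⟶  SIO  (L2)  txn=∅  M[L2]=80
step 18: P1: load  L2  ⟶  SSO  (L2)  txn=BusRd  M[L2]=80
step 19: P0: load  L3  ⟶  EII  (L3)  txn=BusRd  M[L3]=80
step 20: P1: store L0 := 2  ⟶  IMI  (L0)  txn=BusUpgr  M[L0]=10
step 21: P2: store L0 := 74  ⟶  IIM  (L0)  txn=BusRdX+Flush  M[L0]=2
step 22: P0: store L1 := 70  ⟶  MII  (L1)  txn=BusUpgr  M[L1]=60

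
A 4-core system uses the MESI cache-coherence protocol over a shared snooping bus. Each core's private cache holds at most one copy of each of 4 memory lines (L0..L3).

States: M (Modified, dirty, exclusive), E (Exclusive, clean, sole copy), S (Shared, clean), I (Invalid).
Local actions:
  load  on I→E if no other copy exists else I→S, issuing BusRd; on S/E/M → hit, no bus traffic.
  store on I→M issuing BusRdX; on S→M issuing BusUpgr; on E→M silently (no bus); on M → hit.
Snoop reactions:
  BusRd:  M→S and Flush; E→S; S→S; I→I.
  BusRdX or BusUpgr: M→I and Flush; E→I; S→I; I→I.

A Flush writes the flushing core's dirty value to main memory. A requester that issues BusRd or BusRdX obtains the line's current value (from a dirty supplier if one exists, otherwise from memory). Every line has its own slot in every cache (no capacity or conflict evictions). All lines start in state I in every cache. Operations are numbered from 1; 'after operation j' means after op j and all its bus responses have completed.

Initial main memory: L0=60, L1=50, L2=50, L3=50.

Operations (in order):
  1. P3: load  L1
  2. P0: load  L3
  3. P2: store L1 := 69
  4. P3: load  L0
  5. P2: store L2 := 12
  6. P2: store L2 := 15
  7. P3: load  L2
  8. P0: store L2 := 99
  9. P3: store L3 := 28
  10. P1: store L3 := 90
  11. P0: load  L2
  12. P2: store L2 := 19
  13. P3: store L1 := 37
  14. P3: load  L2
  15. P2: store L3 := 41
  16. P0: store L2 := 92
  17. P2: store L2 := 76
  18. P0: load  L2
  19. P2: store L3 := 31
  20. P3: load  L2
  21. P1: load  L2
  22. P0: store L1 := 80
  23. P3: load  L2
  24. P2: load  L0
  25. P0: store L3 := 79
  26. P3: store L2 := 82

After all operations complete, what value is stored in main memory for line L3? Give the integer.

  op1 P3: load  L1 → I/I/I/E on L1; bus BusRd; mem=50
  op2 P0: load  L3 → E/I/I/I on L3; bus BusRd; mem=50
  op3 P2: store L1 := 69 → I/I/M/I on L1; bus BusRdX; mem=50
  op4 P3: load  L0 → I/I/I/E on L0; bus BusRd; mem=60
  op5 P2: store L2 := 12 → I/I/M/I on L2; bus BusRdX; mem=50
  op6 P2: store L2 := 15 → I/I/M/I on L2; bus (none); mem=50
  op7 P3: load  L2 → I/I/S/S on L2; bus BusRd Flush; mem=15
  op8 P0: store L2 := 99 → M/I/I/I on L2; bus BusRdX; mem=15
  op9 P3: store L3 := 28 → I/I/I/M on L3; bus BusRdX; mem=50
  op10 P1: store L3 := 90 → I/M/I/I on L3; bus BusRdX Flush; mem=28
  op11 P0: load  L2 → M/I/I/I on L2; bus (none); mem=15
  op12 P2: store L2 := 19 → I/I/M/I on L2; bus BusRdX Flush; mem=99
  op13 P3: store L1 := 37 → I/I/I/M on L1; bus BusRdX Flush; mem=69
  op14 P3: load  L2 → I/I/S/S on L2; bus BusRd Flush; mem=19
  op15 P2: store L3 := 41 → I/I/M/I on L3; bus BusRdX Flush; mem=90
  op16 P0: store L2 := 92 → M/I/I/I on L2; bus BusRdX; mem=19
  op17 P2: store L2 := 76 → I/I/M/I on L2; bus BusRdX Flush; mem=92
  op18 P0: load  L2 → S/I/S/I on L2; bus BusRd Flush; mem=76
  op19 P2: store L3 := 31 → I/I/M/I on L3; bus (none); mem=90
  op20 P3: load  L2 → S/I/S/S on L2; bus BusRd; mem=76
  op21 P1: load  L2 → S/S/S/S on L2; bus BusRd; mem=76
  op22 P0: store L1 := 80 → M/I/I/I on L1; bus BusRdX Flush; mem=37
  op23 P3: load  L2 → S/S/S/S on L2; bus (none); mem=76
  op24 P2: load  L0 → I/I/S/S on L0; bus BusRd; mem=60
  op25 P0: store L3 := 79 → M/I/I/I on L3; bus BusRdX Flush; mem=31
  op26 P3: store L2 := 82 → I/I/I/M on L2; bus BusUpgr; mem=76

memory[L3] = 31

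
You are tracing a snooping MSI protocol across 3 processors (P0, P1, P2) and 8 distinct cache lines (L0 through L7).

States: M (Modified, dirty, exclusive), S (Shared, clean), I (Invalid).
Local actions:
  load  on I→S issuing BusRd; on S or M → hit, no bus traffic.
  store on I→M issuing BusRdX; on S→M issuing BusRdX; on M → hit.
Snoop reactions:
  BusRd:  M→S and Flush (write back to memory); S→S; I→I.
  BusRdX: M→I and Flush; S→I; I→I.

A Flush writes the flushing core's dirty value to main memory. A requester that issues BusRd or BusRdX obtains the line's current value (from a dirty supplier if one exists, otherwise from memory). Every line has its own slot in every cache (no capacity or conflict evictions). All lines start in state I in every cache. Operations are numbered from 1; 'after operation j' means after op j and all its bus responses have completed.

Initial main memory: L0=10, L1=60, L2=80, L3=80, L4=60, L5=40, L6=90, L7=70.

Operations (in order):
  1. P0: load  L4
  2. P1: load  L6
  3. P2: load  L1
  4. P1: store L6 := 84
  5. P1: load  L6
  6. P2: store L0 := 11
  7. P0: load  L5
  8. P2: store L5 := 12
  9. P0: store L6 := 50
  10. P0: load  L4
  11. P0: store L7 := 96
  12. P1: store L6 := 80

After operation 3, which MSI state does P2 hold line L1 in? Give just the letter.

step 1: P0: load  L4  ⟶  SII  (L4)  txn=BusRd  M[L4]=60
step 2: P1: load  L6  ⟶  ISI  (L6)  txn=BusRd  M[L6]=90
step 3: P2: load  L1  ⟶  IIS  (L1)  txn=BusRd  M[L1]=60
step 4: P1: store L6 := 84  ⟶  IMI  (L6)  txn=BusRdX  M[L6]=90
step 5: P1: load  L6  ⟶  IMI  (L6)  txn=∅  M[L6]=90
step 6: P2: store L0 := 11  ⟶  IIM  (L0)  txn=BusRdX  M[L0]=10
step 7: P0: load  L5  ⟶  SII  (L5)  txn=BusRd  M[L5]=40
step 8: P2: store L5 := 12  ⟶  IIM  (L5)  txn=BusRdX  M[L5]=40
step 9: P0: store L6 := 50  ⟶  MII  (L6)  txn=BusRdX+Flush  M[L6]=84
step 10: P0: load  L4  ⟶  SII  (L4)  txn=∅  M[L4]=60
step 11: P0: store L7 := 96  ⟶  MII  (L7)  txn=BusRdX  M[L7]=70
step 12: P1: store L6 := 80  ⟶  IMI  (L6)  txn=BusRdX+Flush  M[L6]=50

state = S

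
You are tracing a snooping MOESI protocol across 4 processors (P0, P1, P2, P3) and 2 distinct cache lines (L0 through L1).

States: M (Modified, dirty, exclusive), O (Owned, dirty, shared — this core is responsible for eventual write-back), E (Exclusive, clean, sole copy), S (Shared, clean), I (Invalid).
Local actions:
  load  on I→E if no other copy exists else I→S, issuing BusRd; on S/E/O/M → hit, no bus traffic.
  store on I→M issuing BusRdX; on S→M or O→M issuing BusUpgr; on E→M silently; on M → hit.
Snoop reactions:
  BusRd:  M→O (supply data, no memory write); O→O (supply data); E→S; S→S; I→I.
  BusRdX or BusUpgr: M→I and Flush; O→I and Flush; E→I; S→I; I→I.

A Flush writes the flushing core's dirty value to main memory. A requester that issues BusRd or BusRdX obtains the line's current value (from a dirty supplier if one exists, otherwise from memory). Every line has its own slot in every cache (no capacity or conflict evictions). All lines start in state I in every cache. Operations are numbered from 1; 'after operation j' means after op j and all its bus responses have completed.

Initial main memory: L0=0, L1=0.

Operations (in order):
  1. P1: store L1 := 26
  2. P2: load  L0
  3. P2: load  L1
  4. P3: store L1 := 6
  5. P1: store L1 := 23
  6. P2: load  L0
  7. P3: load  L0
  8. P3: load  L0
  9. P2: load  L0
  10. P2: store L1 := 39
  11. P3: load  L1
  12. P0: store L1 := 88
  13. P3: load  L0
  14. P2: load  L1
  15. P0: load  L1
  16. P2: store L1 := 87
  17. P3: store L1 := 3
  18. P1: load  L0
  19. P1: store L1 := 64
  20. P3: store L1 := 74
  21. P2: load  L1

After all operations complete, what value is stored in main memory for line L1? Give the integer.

  op1 P1: store L1 := 26 → I/M/I/I on L1; bus BusRdX; mem=0
  op2 P2: load  L0 → I/I/E/I on L0; bus BusRd; mem=0
  op3 P2: load  L1 → I/O/S/I on L1; bus BusRd; mem=0
  op4 P3: store L1 := 6 → I/I/I/M on L1; bus BusRdX Flush; mem=26
  op5 P1: store L1 := 23 → I/M/I/I on L1; bus BusRdX Flush; mem=6
  op6 P2: load  L0 → I/I/E/I on L0; bus (none); mem=0
  op7 P3: load  L0 → I/I/S/S on L0; bus BusRd; mem=0
  op8 P3: load  L0 → I/I/S/S on L0; bus (none); mem=0
  op9 P2: load  L0 → I/I/S/S on L0; bus (none); mem=0
  op10 P2: store L1 := 39 → I/I/M/I on L1; bus BusRdX Flush; mem=23
  op11 P3: load  L1 → I/I/O/S on L1; bus BusRd; mem=23
  op12 P0: store L1 := 88 → M/I/I/I on L1; bus BusRdX Flush; mem=39
  op13 P3: load  L0 → I/I/S/S on L0; bus (none); mem=0
  op14 P2: load  L1 → O/I/S/I on L1; bus BusRd; mem=39
  op15 P0: load  L1 → O/I/S/I on L1; bus (none); mem=39
  op16 P2: store L1 := 87 → I/I/M/I on L1; bus BusUpgr Flush; mem=88
  op17 P3: store L1 := 3 → I/I/I/M on L1; bus BusRdX Flush; mem=87
  op18 P1: load  L0 → I/S/S/S on L0; bus BusRd; mem=0
  op19 P1: store L1 := 64 → I/M/I/I on L1; bus BusRdX Flush; mem=3
  op20 P3: store L1 := 74 → I/I/I/M on L1; bus BusRdX Flush; mem=64
  op21 P2: load  L1 → I/I/S/O on L1; bus BusRd; mem=64

memory[L1] = 64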